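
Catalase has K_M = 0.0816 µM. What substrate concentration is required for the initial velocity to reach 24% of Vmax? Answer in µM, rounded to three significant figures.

v/Vmax = [S]/(Km+[S]) = 0.24, so [S] = Km·0.24/(1 − 0.24) = 0.0816 × 0.3158.
[S] = 0.0258 µM.

0.0258 µM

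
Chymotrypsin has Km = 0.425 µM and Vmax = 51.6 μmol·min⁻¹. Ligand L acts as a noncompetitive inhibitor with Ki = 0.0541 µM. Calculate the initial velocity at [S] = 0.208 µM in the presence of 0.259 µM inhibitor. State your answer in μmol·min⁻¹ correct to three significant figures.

2.93 μmol·min⁻¹

α = 1 + [I]/Ki = 1 + 0.259/0.0541 = 5.787.
For a noncompetitive inhibitor, Vmax is reduced to Vmax/α while Km is unchanged: Km,app = 0.425 µM, Vmax,app = 8.92 μmol·min⁻¹.
v = Vmax,app·[S]/(Km,app + [S]) = 8.92 × 0.208/(0.425 + 0.208) = 2.93 μmol·min⁻¹.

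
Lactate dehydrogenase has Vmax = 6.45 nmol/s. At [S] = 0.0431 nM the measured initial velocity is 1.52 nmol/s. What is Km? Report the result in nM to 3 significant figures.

v/Vmax = 1.52/6.45 = 0.2357 = [S]/(Km+[S]).
So Km + [S] = [S]/0.2357 = 0.1829 nM, giving Km = 0.1829 − 0.0431 = 0.140 nM.

0.140 nM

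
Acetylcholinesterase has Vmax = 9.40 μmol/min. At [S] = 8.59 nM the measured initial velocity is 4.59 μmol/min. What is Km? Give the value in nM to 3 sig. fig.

9.00 nM

From v = Vmax[S]/(Km+[S]), Km = [S](Vmax − v)/v.
Km = 8.59 × (9.40 − 4.59) / 4.59 = 41.32/4.59 = 9.00 nM.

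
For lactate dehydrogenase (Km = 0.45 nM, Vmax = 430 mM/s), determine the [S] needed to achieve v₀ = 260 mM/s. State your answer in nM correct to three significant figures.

0.688 nM

Rearranging v = Vmax[S]/(Km+[S]) gives [S] = Km·v/(Vmax − v).
[S] = 0.45 × 260 / (430 − 260) = 117.0/170.0 = 0.688 nM.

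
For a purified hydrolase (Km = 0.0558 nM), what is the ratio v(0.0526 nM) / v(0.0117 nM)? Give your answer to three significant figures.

2.80

Since Vmax cancels, v₂/v₁ = [S]₂(Km+[S]₁) / [S]₁(Km+[S]₂).
= 0.0526×(0.0558+0.0117) / (0.0117×(0.0558+0.0526)) = 0.003551/0.001268 = 2.80.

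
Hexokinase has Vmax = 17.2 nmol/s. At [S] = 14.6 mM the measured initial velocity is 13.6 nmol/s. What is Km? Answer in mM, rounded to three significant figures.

3.86 mM

v/Vmax = 13.6/17.2 = 0.7907 = [S]/(Km+[S]).
So Km + [S] = [S]/0.7907 = 18.46 mM, giving Km = 18.46 − 14.6 = 3.86 mM.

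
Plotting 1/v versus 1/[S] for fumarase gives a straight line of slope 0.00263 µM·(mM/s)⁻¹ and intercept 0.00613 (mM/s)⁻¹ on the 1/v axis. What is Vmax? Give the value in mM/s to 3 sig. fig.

163 mM/s

The y-intercept of a Lineweaver–Burk plot equals 1/Vmax, so Vmax = 1/0.00613 = 163 mM/s.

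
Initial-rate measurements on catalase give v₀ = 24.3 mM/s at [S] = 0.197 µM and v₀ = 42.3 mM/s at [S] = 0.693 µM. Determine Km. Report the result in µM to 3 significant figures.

From v = Vmax[S]/(Km+[S]), each point gives Vmax = v(Km+[S])/[S].
Equating: 24.3(Km+0.197)/0.197 = 42.3(Km+0.693)/0.693.
123.4·Km + 24.3 = 61.04·Km + 42.3, so (123.4 − 61.04)·Km = 42.3 − 24.3.
Km = 18.00/62.31 = 0.289 µM; then Vmax = 24.3(0.289+0.197)/0.197 = 59.9 mM/s.

0.289 µM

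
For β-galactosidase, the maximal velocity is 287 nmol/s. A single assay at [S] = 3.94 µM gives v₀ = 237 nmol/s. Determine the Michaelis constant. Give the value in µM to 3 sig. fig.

0.831 µM

v/Vmax = 237/287 = 0.8258 = [S]/(Km+[S]).
So Km + [S] = [S]/0.8258 = 4.771 µM, giving Km = 4.771 − 3.94 = 0.831 µM.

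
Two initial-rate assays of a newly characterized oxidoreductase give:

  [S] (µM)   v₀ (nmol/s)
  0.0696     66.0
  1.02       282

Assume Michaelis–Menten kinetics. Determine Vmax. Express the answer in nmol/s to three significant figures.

In reciprocal form, 1/v = (Km/Vmax)·(1/[S]) + 1/Vmax. The two points give (1/[S], 1/v) = (14.37, 0.01515) and (0.9804, 0.003546).
Slope = (0.01515 − 0.003546)/(14.37 − 0.9804) = 0.0008669; intercept = 0.01515 − 0.0008669×14.37 = 0.002696.
Vmax = 1/intercept = 371 nmol/s; Km = slope × Vmax = 0.0008669 × 371 = 0.322 µM.

371 nmol/s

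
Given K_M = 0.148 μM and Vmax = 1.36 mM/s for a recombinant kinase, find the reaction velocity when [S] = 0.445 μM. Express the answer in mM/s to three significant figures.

[S]/(Km+[S]) = 0.445/0.5930 = 0.7504, the fractional saturation.
v = 0.7504 × Vmax = 0.7504 × 1.36 = 1.02 mM/s.

1.02 mM/s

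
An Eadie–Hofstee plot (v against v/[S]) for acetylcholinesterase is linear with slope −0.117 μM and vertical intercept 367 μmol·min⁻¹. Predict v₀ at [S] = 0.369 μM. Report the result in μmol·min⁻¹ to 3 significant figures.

279 μmol·min⁻¹

In the Eadie–Hofstee form v = Vmax − Km·(v/[S]), the slope is −Km and the intercept is Vmax, so Km = 0.117 μM and Vmax = 367 μmol·min⁻¹.
v = 367 × 0.369/(0.117 + 0.369) = 279 μmol·min⁻¹.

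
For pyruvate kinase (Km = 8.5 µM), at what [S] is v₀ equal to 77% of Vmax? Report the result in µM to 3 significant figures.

v/Vmax = [S]/(Km+[S]) = 0.77, so [S] = Km·0.77/(1 − 0.77) = 8.5 × 3.348.
[S] = 28.5 µM.

28.5 µM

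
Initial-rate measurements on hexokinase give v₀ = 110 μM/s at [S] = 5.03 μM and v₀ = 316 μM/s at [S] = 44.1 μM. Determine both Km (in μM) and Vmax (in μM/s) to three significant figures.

In reciprocal form, 1/v = (Km/Vmax)·(1/[S]) + 1/Vmax. The two points give (1/[S], 1/v) = (0.1988, 0.009091) and (0.02268, 0.003165).
Slope = (0.009091 − 0.003165)/(0.1988 − 0.02268) = 0.03365; intercept = 0.009091 − 0.03365×0.1988 = 0.002402.
Vmax = 1/intercept = 416 μM/s; Km = slope × Vmax = 0.03365 × 416 = 14.0 μM.

Km = 14.0 μM; Vmax = 416 μM/s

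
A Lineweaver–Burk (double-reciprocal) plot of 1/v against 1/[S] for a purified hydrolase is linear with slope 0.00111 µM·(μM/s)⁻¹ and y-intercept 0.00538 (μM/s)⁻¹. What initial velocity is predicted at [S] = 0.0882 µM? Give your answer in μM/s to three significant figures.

The y-intercept is 1/Vmax, so Vmax = 1/0.00538 = 186 μM/s.
The slope is Km/Vmax, so Km = 0.00111 × 186 = 0.206 µM.
Then v = 186 × 0.0882/(0.206 + 0.0882) = 55.7 μM/s.

55.7 μM/s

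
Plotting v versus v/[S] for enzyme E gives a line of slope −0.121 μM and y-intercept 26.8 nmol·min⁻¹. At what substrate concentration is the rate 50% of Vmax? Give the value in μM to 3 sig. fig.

0.121 μM

The Eadie–Hofstee slope gives Km = 0.121 μM (slope = −Km).
v/Vmax = [S]/(Km+[S]) = 0.5 ⇒ [S] = Km·0.5/(1−0.5) = 0.121 × 1.000 = 0.121 μM.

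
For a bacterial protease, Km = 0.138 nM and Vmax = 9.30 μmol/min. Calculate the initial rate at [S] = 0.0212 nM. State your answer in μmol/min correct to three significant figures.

[S]/(Km+[S]) = 0.0212/0.1592 = 0.1332, the fractional saturation.
v = 0.1332 × Vmax = 0.1332 × 9.30 = 1.24 μmol/min.

1.24 μmol/min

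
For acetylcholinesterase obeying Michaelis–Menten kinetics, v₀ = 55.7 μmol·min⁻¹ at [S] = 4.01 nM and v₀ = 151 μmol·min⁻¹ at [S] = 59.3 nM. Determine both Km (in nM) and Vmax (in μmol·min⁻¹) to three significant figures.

Km = 8.40 nM; Vmax = 172 μmol·min⁻¹

In reciprocal form, 1/v = (Km/Vmax)·(1/[S]) + 1/Vmax. The two points give (1/[S], 1/v) = (0.2494, 0.01795) and (0.01686, 0.006623).
Slope = (0.01795 − 0.006623)/(0.2494 − 0.01686) = 0.04873; intercept = 0.01795 − 0.04873×0.2494 = 0.005801.
Vmax = 1/intercept = 172 μmol·min⁻¹; Km = slope × Vmax = 0.04873 × 172 = 8.40 nM.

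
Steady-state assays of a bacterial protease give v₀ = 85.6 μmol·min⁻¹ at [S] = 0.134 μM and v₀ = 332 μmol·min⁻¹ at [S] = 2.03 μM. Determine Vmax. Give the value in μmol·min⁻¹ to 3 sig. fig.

417 μmol·min⁻¹

From v = Vmax[S]/(Km+[S]), each point gives Vmax = v(Km+[S])/[S].
Equating: 85.6(Km+0.134)/0.134 = 332(Km+2.03)/2.03.
638.8·Km + 85.6 = 163.5·Km + 332, so (638.8 − 163.5)·Km = 332 − 85.6.
Km = 246.4/475.3 = 0.518 μM; then Vmax = 85.6(0.518+0.134)/0.134 = 417 μmol·min⁻¹.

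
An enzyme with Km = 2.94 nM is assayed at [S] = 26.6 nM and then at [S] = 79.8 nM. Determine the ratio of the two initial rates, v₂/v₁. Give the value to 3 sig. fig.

Since Vmax cancels, v₂/v₁ = [S]₂(Km+[S]₁) / [S]₁(Km+[S]₂).
= 79.8×(2.94+26.6) / (26.6×(2.94+79.8)) = 2357/2201 = 1.07.

1.07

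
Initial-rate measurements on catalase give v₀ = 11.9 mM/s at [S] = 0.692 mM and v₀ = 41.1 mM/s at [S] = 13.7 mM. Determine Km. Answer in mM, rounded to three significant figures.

In reciprocal form, 1/v = (Km/Vmax)·(1/[S]) + 1/Vmax. The two points give (1/[S], 1/v) = (1.445, 0.08403) and (0.07299, 0.02433).
Slope = (0.08403 − 0.02433)/(1.445 − 0.07299) = 0.04351; intercept = 0.08403 − 0.04351×1.445 = 0.02115.
Vmax = 1/intercept = 47.3 mM/s; Km = slope × Vmax = 0.04351 × 47.3 = 2.06 mM.

2.06 mM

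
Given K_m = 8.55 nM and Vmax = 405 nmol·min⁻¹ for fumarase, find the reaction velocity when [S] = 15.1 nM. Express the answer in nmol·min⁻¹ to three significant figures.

v = Vmax·[S]/(Km + [S]) = 405 × 15.1 / (8.55 + 15.1)
  = 6116 / 23.65 = 259 nmol·min⁻¹.

259 nmol·min⁻¹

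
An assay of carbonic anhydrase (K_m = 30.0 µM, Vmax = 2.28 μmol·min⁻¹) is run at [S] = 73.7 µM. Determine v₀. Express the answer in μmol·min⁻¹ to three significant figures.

v = Vmax·[S]/(Km + [S]) = 2.28 × 73.7 / (30.0 + 73.7)
  = 168.0 / 103.7 = 1.62 μmol·min⁻¹.

1.62 μmol·min⁻¹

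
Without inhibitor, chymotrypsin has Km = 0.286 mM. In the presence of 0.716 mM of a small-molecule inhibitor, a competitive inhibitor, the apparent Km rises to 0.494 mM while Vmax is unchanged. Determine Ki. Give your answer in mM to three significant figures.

0.984 mM

Competitive: Km,app = α·Km with α = 1 + [I]/Ki.
α = Km,app/Km = 0.494/0.286 = 1.727.
Since α = 1 + [I]/Ki, [I]/Ki = 1.727 − 1 = 0.7273 and Ki = 0.716/0.7273 = 0.984 mM.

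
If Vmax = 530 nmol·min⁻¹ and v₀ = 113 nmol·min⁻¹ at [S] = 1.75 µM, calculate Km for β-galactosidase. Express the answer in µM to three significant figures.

v/Vmax = 113/530 = 0.2132 = [S]/(Km+[S]).
So Km + [S] = [S]/0.2132 = 8.208 µM, giving Km = 8.208 − 1.75 = 6.46 µM.

6.46 µM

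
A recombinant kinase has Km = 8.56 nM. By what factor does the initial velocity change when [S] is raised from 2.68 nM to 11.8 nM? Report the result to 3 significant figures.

Since Vmax cancels, v₂/v₁ = [S]₂(Km+[S]₁) / [S]₁(Km+[S]₂).
= 11.8×(8.56+2.68) / (2.68×(8.56+11.8)) = 132.6/54.56 = 2.43.

2.43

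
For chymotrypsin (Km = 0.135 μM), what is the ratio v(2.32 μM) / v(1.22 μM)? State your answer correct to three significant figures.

Since Vmax cancels, v₂/v₁ = [S]₂(Km+[S]₁) / [S]₁(Km+[S]₂).
= 2.32×(0.135+1.22) / (1.22×(0.135+2.32)) = 3.144/2.995 = 1.05.

1.05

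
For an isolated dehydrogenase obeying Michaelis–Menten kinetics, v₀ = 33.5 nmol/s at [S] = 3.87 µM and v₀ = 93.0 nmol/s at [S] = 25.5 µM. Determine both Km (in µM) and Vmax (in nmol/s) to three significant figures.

In reciprocal form, 1/v = (Km/Vmax)·(1/[S]) + 1/Vmax. The two points give (1/[S], 1/v) = (0.2584, 0.02985) and (0.03922, 0.01075).
Slope = (0.02985 − 0.01075)/(0.2584 − 0.03922) = 0.08713; intercept = 0.02985 − 0.08713×0.2584 = 0.007336.
Vmax = 1/intercept = 136 nmol/s; Km = slope × Vmax = 0.08713 × 136 = 11.9 µM.

Km = 11.9 µM; Vmax = 136 nmol/s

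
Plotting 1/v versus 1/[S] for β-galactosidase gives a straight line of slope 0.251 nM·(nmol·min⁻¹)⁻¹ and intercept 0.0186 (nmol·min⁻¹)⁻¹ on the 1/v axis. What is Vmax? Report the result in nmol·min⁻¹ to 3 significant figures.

The y-intercept of a Lineweaver–Burk plot equals 1/Vmax, so Vmax = 1/0.0186 = 53.8 nmol·min⁻¹.

53.8 nmol·min⁻¹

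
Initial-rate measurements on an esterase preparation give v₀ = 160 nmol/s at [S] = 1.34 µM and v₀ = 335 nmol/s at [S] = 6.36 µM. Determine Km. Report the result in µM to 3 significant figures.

In reciprocal form, 1/v = (Km/Vmax)·(1/[S]) + 1/Vmax. The two points give (1/[S], 1/v) = (0.7463, 0.006250) and (0.1572, 0.002985).
Slope = (0.006250 − 0.002985)/(0.7463 − 0.1572) = 0.005543; intercept = 0.006250 − 0.005543×0.7463 = 0.002114.
Vmax = 1/intercept = 473 nmol/s; Km = slope × Vmax = 0.005543 × 473 = 2.62 µM.

2.62 µM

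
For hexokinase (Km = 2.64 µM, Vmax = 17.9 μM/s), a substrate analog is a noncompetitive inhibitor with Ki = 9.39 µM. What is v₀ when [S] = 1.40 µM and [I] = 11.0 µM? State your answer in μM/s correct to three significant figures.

α = 1 + [I]/Ki = 1 + 11.0/9.39 = 2.171.
For a noncompetitive inhibitor, Vmax is reduced to Vmax/α while Km is unchanged: Km,app = 2.64 µM, Vmax,app = 8.24 μM/s.
v = Vmax,app·[S]/(Km,app + [S]) = 8.24 × 1.40/(2.64 + 1.40) = 2.86 μM/s.

2.86 μM/s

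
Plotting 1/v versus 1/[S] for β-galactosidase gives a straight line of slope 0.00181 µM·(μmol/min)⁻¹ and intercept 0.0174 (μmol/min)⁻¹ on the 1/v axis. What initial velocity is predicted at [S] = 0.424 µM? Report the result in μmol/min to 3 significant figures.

46.1 μmol/min

The y-intercept is 1/Vmax, so Vmax = 1/0.0174 = 57.5 μmol/min.
The slope is Km/Vmax, so Km = 0.00181 × 57.5 = 0.104 µM.
Then v = 57.5 × 0.424/(0.104 + 0.424) = 46.1 μmol/min.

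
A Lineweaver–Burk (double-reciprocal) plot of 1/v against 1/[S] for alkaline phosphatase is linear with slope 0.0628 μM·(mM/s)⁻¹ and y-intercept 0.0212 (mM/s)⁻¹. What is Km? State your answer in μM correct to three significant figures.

2.96 μM

y-intercept = 1/Vmax ⇒ Vmax = 47.2 mM/s; slope = Km/Vmax ⇒ Km = slope × Vmax.
Km = 0.0628 × 47.2 = 2.96 μM.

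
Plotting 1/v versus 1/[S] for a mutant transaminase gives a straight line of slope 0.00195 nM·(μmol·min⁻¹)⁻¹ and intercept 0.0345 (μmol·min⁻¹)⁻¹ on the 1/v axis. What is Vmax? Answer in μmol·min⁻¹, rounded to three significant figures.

29.0 μmol·min⁻¹

The y-intercept of a Lineweaver–Burk plot equals 1/Vmax, so Vmax = 1/0.0345 = 29.0 μmol·min⁻¹.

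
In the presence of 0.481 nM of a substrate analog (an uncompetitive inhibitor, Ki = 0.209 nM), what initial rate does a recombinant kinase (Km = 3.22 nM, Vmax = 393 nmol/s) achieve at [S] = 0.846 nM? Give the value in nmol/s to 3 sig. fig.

With α = 1 + [I]/Ki = 1 + 0.481/0.209 = 3.301, the uncompetitive rate law is v = (Vmax/α)·[S] / (Km/α + [S]).
v = (393/3.301)×0.846 / (3.22/3.301 + 0.846) = 100.7/1.821 = 55.3 nmol/s.

55.3 nmol/s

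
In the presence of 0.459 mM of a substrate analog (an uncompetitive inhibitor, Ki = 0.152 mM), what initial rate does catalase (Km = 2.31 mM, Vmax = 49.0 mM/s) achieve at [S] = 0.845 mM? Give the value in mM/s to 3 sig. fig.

7.26 mM/s

With α = 1 + [I]/Ki = 1 + 0.459/0.152 = 4.020, the uncompetitive rate law is v = (Vmax/α)·[S] / (Km/α + [S]).
v = (49.0/4.020)×0.845 / (2.31/4.020 + 0.845) = 10.30/1.420 = 7.26 mM/s.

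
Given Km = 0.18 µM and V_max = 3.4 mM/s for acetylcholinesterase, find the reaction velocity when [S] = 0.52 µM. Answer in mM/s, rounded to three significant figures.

2.53 mM/s

v = Vmax·[S]/(Km + [S]) = 3.4 × 0.52 / (0.18 + 0.52)
  = 1.768 / 0.7000 = 2.53 mM/s.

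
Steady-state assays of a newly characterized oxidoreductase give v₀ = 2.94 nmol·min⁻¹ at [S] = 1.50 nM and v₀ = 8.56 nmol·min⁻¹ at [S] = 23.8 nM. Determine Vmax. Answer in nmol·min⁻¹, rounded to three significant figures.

From v = Vmax[S]/(Km+[S]), each point gives Vmax = v(Km+[S])/[S].
Equating: 2.94(Km+1.50)/1.50 = 8.56(Km+23.8)/23.8.
1.960·Km + 2.94 = 0.3597·Km + 8.56, so (1.960 − 0.3597)·Km = 8.56 − 2.94.
Km = 5.620/1.600 = 3.51 nM; then Vmax = 2.94(3.51+1.50)/1.50 = 9.82 nmol·min⁻¹.

9.82 nmol·min⁻¹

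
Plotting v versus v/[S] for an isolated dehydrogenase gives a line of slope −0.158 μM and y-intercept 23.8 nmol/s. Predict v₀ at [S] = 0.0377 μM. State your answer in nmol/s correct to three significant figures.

In the Eadie–Hofstee form v = Vmax − Km·(v/[S]), the slope is −Km and the intercept is Vmax, so Km = 0.158 μM and Vmax = 23.8 nmol/s.
v = 23.8 × 0.0377/(0.158 + 0.0377) = 4.58 nmol/s.

4.58 nmol/s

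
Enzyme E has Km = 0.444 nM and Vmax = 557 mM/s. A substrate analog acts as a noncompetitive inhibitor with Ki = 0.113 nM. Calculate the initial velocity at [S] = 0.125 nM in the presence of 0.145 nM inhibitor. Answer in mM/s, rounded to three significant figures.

α = 1 + [I]/Ki = 1 + 0.145/0.113 = 2.283.
For a noncompetitive inhibitor, Vmax is reduced to Vmax/α while Km is unchanged: Km,app = 0.444 nM, Vmax,app = 244 mM/s.
v = Vmax,app·[S]/(Km,app + [S]) = 244 × 0.125/(0.444 + 0.125) = 53.6 mM/s.

53.6 mM/s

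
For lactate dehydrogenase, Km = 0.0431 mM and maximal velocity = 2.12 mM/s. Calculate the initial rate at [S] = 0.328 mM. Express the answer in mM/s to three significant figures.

1.87 mM/s

v = Vmax·[S]/(Km + [S]) = 2.12 × 0.328 / (0.0431 + 0.328)
  = 0.6954 / 0.3711 = 1.87 mM/s.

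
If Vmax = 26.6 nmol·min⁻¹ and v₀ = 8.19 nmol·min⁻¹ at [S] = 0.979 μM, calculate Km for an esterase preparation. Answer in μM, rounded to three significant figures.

2.20 μM

From v = Vmax[S]/(Km+[S]), Km = [S](Vmax − v)/v.
Km = 0.979 × (26.6 − 8.19) / 8.19 = 18.02/8.19 = 2.20 μM.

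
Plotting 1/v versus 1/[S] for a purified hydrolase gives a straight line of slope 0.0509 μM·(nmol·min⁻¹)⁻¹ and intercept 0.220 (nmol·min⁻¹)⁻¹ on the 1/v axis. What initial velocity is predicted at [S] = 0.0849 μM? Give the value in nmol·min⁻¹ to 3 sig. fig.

1.22 nmol·min⁻¹

The y-intercept is 1/Vmax, so Vmax = 1/0.220 = 4.55 nmol·min⁻¹.
The slope is Km/Vmax, so Km = 0.0509 × 4.55 = 0.231 μM.
Then v = 4.55 × 0.0849/(0.231 + 0.0849) = 1.22 nmol·min⁻¹.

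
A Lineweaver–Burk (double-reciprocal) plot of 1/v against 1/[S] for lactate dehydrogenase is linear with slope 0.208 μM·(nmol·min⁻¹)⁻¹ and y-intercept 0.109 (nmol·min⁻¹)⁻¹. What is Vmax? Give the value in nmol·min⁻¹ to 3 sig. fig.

The y-intercept of a Lineweaver–Burk plot equals 1/Vmax, so Vmax = 1/0.109 = 9.17 nmol·min⁻¹.

9.17 nmol·min⁻¹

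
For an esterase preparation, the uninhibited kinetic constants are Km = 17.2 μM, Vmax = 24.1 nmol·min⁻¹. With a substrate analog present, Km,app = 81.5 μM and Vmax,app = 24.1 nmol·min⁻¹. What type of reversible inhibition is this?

competitive

Km increases (17.2 → 81.5 μM) while Vmax is unchanged — the hallmark of competitive inhibition.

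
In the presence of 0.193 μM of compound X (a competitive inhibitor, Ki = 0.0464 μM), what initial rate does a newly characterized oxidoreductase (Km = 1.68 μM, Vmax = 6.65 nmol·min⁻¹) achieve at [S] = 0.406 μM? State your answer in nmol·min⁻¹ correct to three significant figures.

0.298 nmol·min⁻¹

With α = 1 + [I]/Ki = 1 + 0.193/0.0464 = 5.159, the competitive rate law is v = Vmax[S] / (αKm + [S]).
v = 6.65×0.406 / (5.159×1.68 + 0.406) = 2.700/9.074 = 0.298 nmol·min⁻¹.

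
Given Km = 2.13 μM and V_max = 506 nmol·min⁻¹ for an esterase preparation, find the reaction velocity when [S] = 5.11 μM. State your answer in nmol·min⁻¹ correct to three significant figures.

357 nmol·min⁻¹

[S]/(Km+[S]) = 5.11/7.240 = 0.7058, the fractional saturation.
v = 0.7058 × Vmax = 0.7058 × 506 = 357 nmol·min⁻¹.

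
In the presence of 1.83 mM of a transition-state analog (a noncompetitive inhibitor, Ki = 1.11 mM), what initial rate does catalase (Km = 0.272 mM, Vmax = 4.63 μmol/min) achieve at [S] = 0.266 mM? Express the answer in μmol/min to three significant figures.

With α = 1 + [I]/Ki = 1 + 1.83/1.11 = 2.649, the noncompetitive rate law is v = (Vmax/α)·[S] / (Km + [S]).
v = (4.63/2.649)×0.266 / (0.272 + 0.266) = 0.4650/0.5380 = 0.864 μmol/min.

0.864 μmol/min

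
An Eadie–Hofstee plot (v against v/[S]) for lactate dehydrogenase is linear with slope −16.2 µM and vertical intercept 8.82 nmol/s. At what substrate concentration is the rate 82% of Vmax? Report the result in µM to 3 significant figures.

The Eadie–Hofstee slope gives Km = 16.2 µM (slope = −Km).
v/Vmax = [S]/(Km+[S]) = 0.82 ⇒ [S] = Km·0.82/(1−0.82) = 16.2 × 4.556 = 73.8 µM.

73.8 µM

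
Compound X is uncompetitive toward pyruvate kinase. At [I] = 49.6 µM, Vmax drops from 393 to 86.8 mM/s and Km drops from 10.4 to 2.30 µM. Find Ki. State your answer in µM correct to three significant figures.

14.1 µM

Uncompetitive: Vmax,app = Vmax/α (and Km,app = Km/α) with α = 1 + [I]/Ki.
α = Vmax/Vmax,app = 393/86.8 = 4.528.
Ki = [I]/(α − 1) = 49.6/3.528 = 14.1 µM.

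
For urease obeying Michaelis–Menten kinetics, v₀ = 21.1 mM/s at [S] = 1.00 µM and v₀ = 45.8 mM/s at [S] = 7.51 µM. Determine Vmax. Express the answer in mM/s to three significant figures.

55.8 mM/s

In reciprocal form, 1/v = (Km/Vmax)·(1/[S]) + 1/Vmax. The two points give (1/[S], 1/v) = (1.000, 0.04739) and (0.1332, 0.02183).
Slope = (0.04739 − 0.02183)/(1.000 − 0.1332) = 0.02949; intercept = 0.04739 − 0.02949×1.000 = 0.01791.
Vmax = 1/intercept = 55.8 mM/s; Km = slope × Vmax = 0.02949 × 55.8 = 1.65 µM.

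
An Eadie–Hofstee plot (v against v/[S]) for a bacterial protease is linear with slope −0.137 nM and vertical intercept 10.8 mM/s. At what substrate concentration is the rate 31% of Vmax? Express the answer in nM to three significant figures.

0.0616 nM

The Eadie–Hofstee slope gives Km = 0.137 nM (slope = −Km).
v/Vmax = [S]/(Km+[S]) = 0.31 ⇒ [S] = Km·0.31/(1−0.31) = 0.137 × 0.4493 = 0.0616 nM.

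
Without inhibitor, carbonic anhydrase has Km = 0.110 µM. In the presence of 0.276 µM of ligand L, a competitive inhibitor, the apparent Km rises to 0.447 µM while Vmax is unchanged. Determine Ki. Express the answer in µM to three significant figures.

Competitive: Km,app = α·Km with α = 1 + [I]/Ki.
α = Km,app/Km = 0.447/0.110 = 4.064.
Ki = [I]/(α − 1) = 0.276/3.064 = 0.0901 µM.

0.0901 µM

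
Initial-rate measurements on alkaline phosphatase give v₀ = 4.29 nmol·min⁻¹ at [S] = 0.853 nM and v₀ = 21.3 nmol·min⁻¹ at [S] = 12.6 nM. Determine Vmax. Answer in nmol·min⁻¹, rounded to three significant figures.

29.9 nmol·min⁻¹

In reciprocal form, 1/v = (Km/Vmax)·(1/[S]) + 1/Vmax. The two points give (1/[S], 1/v) = (1.172, 0.2331) and (0.07937, 0.04695).
Slope = (0.2331 − 0.04695)/(1.172 − 0.07937) = 0.1703; intercept = 0.2331 − 0.1703×1.172 = 0.03343.
Vmax = 1/intercept = 29.9 nmol·min⁻¹; Km = slope × Vmax = 0.1703 × 29.9 = 5.09 nM.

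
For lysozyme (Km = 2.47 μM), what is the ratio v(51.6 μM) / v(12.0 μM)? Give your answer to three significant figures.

1.15

Since Vmax cancels, v₂/v₁ = [S]₂(Km+[S]₁) / [S]₁(Km+[S]₂).
= 51.6×(2.47+12.0) / (12.0×(2.47+51.6)) = 746.7/648.8 = 1.15.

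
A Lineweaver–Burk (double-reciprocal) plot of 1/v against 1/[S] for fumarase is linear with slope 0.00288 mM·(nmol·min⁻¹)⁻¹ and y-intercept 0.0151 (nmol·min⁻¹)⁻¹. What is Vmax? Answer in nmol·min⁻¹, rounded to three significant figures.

The y-intercept of a Lineweaver–Burk plot equals 1/Vmax, so Vmax = 1/0.0151 = 66.2 nmol·min⁻¹.

66.2 nmol·min⁻¹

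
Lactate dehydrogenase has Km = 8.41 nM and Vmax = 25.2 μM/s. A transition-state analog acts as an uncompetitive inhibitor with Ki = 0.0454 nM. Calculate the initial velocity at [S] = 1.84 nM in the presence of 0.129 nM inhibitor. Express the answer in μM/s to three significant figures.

3.00 μM/s

α = 1 + [I]/Ki = 1 + 0.129/0.0454 = 3.841.
For an uncompetitive inhibitor, both parameters are divided by α, giving Vmax/α and Km/α: Km,app = 2.19 nM, Vmax,app = 6.56 μM/s.
v = Vmax,app·[S]/(Km,app + [S]) = 6.56 × 1.84/(2.19 + 1.84) = 3.00 μM/s.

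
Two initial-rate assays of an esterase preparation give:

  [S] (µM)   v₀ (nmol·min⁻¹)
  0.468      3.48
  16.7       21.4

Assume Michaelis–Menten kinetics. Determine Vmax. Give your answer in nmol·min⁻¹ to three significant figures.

From v = Vmax[S]/(Km+[S]), each point gives Vmax = v(Km+[S])/[S].
Equating: 3.48(Km+0.468)/0.468 = 21.4(Km+16.7)/16.7.
7.436·Km + 3.48 = 1.281·Km + 21.4, so (7.436 − 1.281)·Km = 21.4 − 3.48.
Km = 17.92/6.154 = 2.91 µM; then Vmax = 3.48(2.91+0.468)/0.468 = 25.1 nmol·min⁻¹.

25.1 nmol·min⁻¹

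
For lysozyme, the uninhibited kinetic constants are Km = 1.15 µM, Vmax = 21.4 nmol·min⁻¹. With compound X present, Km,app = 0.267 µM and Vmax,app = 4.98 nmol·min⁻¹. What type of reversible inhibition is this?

Both Km and Vmax decrease by the same factor (~4.30-fold) — characteristic of uncompetitive inhibition.

uncompetitive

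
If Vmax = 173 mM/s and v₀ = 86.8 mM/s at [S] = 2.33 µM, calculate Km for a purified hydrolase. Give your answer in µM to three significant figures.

2.31 µM

v/Vmax = 86.8/173 = 0.5017 = [S]/(Km+[S]).
So Km + [S] = [S]/0.5017 = 4.644 µM, giving Km = 4.644 − 2.33 = 2.31 µM.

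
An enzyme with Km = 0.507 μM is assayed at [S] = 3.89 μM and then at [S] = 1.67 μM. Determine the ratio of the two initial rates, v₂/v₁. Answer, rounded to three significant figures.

Since Vmax cancels, v₂/v₁ = [S]₂(Km+[S]₁) / [S]₁(Km+[S]₂).
= 1.67×(0.507+3.89) / (3.89×(0.507+1.67)) = 7.343/8.469 = 0.867.

0.867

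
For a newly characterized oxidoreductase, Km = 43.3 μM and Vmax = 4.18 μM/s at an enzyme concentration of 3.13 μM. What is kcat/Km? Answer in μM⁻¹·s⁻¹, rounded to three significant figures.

kcat = Vmax/[E]total = 4.18/3.13 = 1.34 s⁻¹.
kcat/Km = 1.34/43.3 = 0.0308 μM⁻¹·s⁻¹.

0.0308 μM⁻¹·s⁻¹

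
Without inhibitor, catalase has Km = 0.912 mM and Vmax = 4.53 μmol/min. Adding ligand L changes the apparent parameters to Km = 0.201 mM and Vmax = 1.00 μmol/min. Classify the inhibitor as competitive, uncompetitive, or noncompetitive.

Both Km and Vmax decrease by the same factor (~4.53-fold) — characteristic of uncompetitive inhibition.

uncompetitive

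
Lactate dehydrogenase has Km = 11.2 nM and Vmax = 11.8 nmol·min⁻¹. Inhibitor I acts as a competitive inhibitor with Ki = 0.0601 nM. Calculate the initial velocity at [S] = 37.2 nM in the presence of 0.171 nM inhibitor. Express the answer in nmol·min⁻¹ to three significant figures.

With α = 1 + [I]/Ki = 1 + 0.171/0.0601 = 3.845, the competitive rate law is v = Vmax[S] / (αKm + [S]).
v = 11.8×37.2 / (3.845×11.2 + 37.2) = 439.0/80.27 = 5.47 nmol·min⁻¹.

5.47 nmol·min⁻¹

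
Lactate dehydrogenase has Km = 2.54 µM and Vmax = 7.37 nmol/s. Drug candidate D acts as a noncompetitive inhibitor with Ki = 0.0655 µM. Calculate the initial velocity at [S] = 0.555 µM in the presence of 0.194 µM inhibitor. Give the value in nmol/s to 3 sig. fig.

α = 1 + [I]/Ki = 1 + 0.194/0.0655 = 3.962.
For a noncompetitive inhibitor, Vmax is reduced to Vmax/α while Km is unchanged: Km,app = 2.54 µM, Vmax,app = 1.86 nmol/s.
v = Vmax,app·[S]/(Km,app + [S]) = 1.86 × 0.555/(2.54 + 0.555) = 0.334 nmol/s.

0.334 nmol/s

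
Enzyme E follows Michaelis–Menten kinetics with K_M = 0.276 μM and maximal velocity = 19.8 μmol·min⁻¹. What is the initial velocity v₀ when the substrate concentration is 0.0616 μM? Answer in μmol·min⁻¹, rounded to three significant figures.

3.61 μmol·min⁻¹

v = Vmax·[S]/(Km + [S]) = 19.8 × 0.0616 / (0.276 + 0.0616)
  = 1.220 / 0.3376 = 3.61 μmol·min⁻¹.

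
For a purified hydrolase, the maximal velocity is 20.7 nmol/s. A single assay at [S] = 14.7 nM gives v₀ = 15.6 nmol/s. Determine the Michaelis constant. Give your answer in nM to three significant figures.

4.81 nM

v/Vmax = 15.6/20.7 = 0.7536 = [S]/(Km+[S]).
So Km + [S] = [S]/0.7536 = 19.51 nM, giving Km = 19.51 − 14.7 = 4.81 nM.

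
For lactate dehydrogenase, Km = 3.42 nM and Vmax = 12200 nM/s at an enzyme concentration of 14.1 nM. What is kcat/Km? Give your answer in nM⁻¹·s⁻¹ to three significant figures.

253 nM⁻¹·s⁻¹

kcat = Vmax/[E]total = 12200/14.1 = 865 s⁻¹.
kcat/Km = 865/3.42 = 253 nM⁻¹·s⁻¹.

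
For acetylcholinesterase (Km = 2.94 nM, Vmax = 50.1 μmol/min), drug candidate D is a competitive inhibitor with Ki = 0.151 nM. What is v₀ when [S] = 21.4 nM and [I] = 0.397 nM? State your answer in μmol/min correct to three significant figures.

33.4 μmol/min

With α = 1 + [I]/Ki = 1 + 0.397/0.151 = 3.629, the competitive rate law is v = Vmax[S] / (αKm + [S]).
v = 50.1×21.4 / (3.629×2.94 + 21.4) = 1072/32.07 = 33.4 μmol/min.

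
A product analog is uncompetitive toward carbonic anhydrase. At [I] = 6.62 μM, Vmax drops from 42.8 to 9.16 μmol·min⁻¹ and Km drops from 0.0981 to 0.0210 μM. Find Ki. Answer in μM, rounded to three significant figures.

1.80 μM

Uncompetitive: Vmax,app = Vmax/α (and Km,app = Km/α) with α = 1 + [I]/Ki.
α = Vmax/Vmax,app = 42.8/9.16 = 4.672.
Ki = [I]/(α − 1) = 6.62/3.672 = 1.80 μM.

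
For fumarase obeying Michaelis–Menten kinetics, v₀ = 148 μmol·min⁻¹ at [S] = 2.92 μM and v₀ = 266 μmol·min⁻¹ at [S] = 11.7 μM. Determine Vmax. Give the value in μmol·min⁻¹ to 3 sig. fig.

362 μmol·min⁻¹

In reciprocal form, 1/v = (Km/Vmax)·(1/[S]) + 1/Vmax. The two points give (1/[S], 1/v) = (0.3425, 0.006757) and (0.08547, 0.003759).
Slope = (0.006757 − 0.003759)/(0.3425 − 0.08547) = 0.01166; intercept = 0.006757 − 0.01166×0.3425 = 0.002763.
Vmax = 1/intercept = 362 μmol·min⁻¹; Km = slope × Vmax = 0.01166 × 362 = 4.22 μM.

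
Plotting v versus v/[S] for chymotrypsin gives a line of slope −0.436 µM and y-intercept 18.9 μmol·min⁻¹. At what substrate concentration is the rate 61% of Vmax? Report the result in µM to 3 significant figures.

The Eadie–Hofstee slope gives Km = 0.436 µM (slope = −Km).
v/Vmax = [S]/(Km+[S]) = 0.61 ⇒ [S] = Km·0.61/(1−0.61) = 0.436 × 1.564 = 0.682 µM.

0.682 µM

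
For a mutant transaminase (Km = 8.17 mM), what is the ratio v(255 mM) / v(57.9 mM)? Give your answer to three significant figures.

Since Vmax cancels, v₂/v₁ = [S]₂(Km+[S]₁) / [S]₁(Km+[S]₂).
= 255×(8.17+57.9) / (57.9×(8.17+255)) = 16850/15240 = 1.11.

1.11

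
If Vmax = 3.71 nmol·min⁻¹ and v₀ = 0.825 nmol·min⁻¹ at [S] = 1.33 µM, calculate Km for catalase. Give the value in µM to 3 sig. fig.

v/Vmax = 0.825/3.71 = 0.2224 = [S]/(Km+[S]).
So Km + [S] = [S]/0.2224 = 5.981 µM, giving Km = 5.981 − 1.33 = 4.65 µM.

4.65 µM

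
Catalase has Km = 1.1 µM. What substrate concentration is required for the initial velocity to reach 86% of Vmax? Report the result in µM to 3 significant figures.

6.76 µM

v/Vmax = [S]/(Km+[S]) = 0.86, so [S] = Km·0.86/(1 − 0.86) = 1.1 × 6.143.
[S] = 6.76 µM.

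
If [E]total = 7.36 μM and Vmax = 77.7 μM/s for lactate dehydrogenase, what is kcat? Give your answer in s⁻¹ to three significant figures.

10.6 s⁻¹

kcat = Vmax/[E]total = 77.7 μM/s / 7.36 μM = 10.6 s⁻¹.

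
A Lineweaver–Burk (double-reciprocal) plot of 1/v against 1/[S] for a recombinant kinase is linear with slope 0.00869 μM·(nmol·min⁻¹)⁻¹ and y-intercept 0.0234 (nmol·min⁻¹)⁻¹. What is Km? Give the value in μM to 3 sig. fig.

0.371 μM

y-intercept = 1/Vmax ⇒ Vmax = 42.7 nmol·min⁻¹; slope = Km/Vmax ⇒ Km = slope × Vmax.
Km = 0.00869 × 42.7 = 0.371 μM.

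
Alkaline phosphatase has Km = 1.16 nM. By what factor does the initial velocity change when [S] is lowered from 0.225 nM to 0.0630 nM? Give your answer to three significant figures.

Since Vmax cancels, v₂/v₁ = [S]₂(Km+[S]₁) / [S]₁(Km+[S]₂).
= 0.0630×(1.16+0.225) / (0.225×(1.16+0.0630)) = 0.08726/0.2752 = 0.317.

0.317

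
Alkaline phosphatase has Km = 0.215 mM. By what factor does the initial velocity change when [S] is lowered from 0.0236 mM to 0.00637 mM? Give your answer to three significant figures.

Since Vmax cancels, v₂/v₁ = [S]₂(Km+[S]₁) / [S]₁(Km+[S]₂).
= 0.00637×(0.215+0.0236) / (0.0236×(0.215+0.00637)) = 0.001520/0.005224 = 0.291.

0.291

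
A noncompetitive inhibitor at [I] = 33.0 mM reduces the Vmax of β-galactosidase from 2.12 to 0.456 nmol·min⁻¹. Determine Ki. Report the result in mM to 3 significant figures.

9.04 mM

Noncompetitive: Vmax,app = Vmax/α with α = 1 + [I]/Ki.
α = Vmax/Vmax,app = 2.12/0.456 = 4.649.
Since α = 1 + [I]/Ki, [I]/Ki = 4.649 − 1 = 3.649 and Ki = 33.0/3.649 = 9.04 mM.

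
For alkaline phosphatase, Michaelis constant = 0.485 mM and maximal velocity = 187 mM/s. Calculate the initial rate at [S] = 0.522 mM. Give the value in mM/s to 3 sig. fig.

96.9 mM/s

[S]/(Km+[S]) = 0.522/1.007 = 0.5184, the fractional saturation.
v = 0.5184 × Vmax = 0.5184 × 187 = 96.9 mM/s.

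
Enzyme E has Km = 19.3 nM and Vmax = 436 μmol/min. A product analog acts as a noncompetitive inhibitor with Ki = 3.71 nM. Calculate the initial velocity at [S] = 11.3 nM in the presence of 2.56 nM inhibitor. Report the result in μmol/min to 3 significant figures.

95.3 μmol/min

With α = 1 + [I]/Ki = 1 + 2.56/3.71 = 1.690, the noncompetitive rate law is v = (Vmax/α)·[S] / (Km + [S]).
v = (436/1.690)×11.3 / (19.3 + 11.3) = 2915/30.60 = 95.3 μmol/min.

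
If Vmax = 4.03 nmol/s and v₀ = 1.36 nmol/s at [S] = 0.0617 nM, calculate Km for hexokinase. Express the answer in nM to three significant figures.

v/Vmax = 1.36/4.03 = 0.3375 = [S]/(Km+[S]).
So Km + [S] = [S]/0.3375 = 0.1828 nM, giving Km = 0.1828 − 0.0617 = 0.121 nM.

0.121 nM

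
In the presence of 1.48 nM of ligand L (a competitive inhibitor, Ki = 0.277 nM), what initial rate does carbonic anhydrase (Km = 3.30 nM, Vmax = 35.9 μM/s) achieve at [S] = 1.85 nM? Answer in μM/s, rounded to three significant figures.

2.92 μM/s

With α = 1 + [I]/Ki = 1 + 1.48/0.277 = 6.343, the competitive rate law is v = Vmax[S] / (αKm + [S]).
v = 35.9×1.85 / (6.343×3.30 + 1.85) = 66.42/22.78 = 2.92 μM/s.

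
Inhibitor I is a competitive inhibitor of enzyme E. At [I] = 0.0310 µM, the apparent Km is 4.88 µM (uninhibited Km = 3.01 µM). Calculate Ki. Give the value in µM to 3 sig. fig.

0.0499 µM

Competitive: Km,app = α·Km with α = 1 + [I]/Ki.
α = Km,app/Km = 4.88/3.01 = 1.621.
Since α = 1 + [I]/Ki, [I]/Ki = 1.621 − 1 = 0.6213 and Ki = 0.0310/0.6213 = 0.0499 µM.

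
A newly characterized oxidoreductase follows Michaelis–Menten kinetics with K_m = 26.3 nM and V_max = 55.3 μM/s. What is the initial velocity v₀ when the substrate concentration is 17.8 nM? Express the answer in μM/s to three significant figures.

v = Vmax·[S]/(Km + [S]) = 55.3 × 17.8 / (26.3 + 17.8)
  = 984.3 / 44.10 = 22.3 μM/s.

22.3 μM/s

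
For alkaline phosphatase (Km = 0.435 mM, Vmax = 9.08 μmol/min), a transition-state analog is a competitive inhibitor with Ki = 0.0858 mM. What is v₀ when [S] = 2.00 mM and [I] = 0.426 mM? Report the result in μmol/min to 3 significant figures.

α = 1 + [I]/Ki = 1 + 0.426/0.0858 = 5.965.
For a competitive inhibitor, Vmax is unchanged and the apparent Km becomes α·Km: Km,app = 2.59 mM, Vmax,app = 9.08 μmol/min.
v = Vmax,app·[S]/(Km,app + [S]) = 9.08 × 2.00/(2.59 + 2.00) = 3.95 μmol/min.

3.95 μmol/min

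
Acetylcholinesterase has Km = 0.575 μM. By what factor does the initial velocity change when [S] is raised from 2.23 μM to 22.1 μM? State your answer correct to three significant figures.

The fractional saturations are [S]/(Km+[S]) = 2.23/2.805 = 0.7950 and 22.1/22.68 = 0.9746.
v₂/v₁ is just their ratio: 0.9746/0.7950 = 1.23.

1.23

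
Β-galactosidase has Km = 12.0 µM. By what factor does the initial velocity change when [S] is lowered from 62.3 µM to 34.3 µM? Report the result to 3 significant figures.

Since Vmax cancels, v₂/v₁ = [S]₂(Km+[S]₁) / [S]₁(Km+[S]₂).
= 34.3×(12.0+62.3) / (62.3×(12.0+34.3)) = 2548/2884 = 0.884.

0.884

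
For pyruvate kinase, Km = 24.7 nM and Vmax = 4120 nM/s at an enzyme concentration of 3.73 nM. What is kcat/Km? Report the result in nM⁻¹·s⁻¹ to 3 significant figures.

44.7 nM⁻¹·s⁻¹

kcat = Vmax/[E]total = 4120/3.73 = 1100 s⁻¹.
kcat/Km = 1100/24.7 = 44.7 nM⁻¹·s⁻¹.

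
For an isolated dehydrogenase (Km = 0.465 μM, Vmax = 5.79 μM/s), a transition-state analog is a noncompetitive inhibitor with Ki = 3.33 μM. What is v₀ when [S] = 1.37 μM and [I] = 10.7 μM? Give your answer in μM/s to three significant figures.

α = 1 + [I]/Ki = 1 + 10.7/3.33 = 4.213.
For a noncompetitive inhibitor, Vmax is reduced to Vmax/α while Km is unchanged: Km,app = 0.465 μM, Vmax,app = 1.37 μM/s.
v = Vmax,app·[S]/(Km,app + [S]) = 1.37 × 1.37/(0.465 + 1.37) = 1.03 μM/s.

1.03 μM/s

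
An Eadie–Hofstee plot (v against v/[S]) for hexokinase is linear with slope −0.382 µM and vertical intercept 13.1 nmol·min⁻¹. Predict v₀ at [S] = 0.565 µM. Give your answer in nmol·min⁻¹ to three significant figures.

In the Eadie–Hofstee form v = Vmax − Km·(v/[S]), the slope is −Km and the intercept is Vmax, so Km = 0.382 µM and Vmax = 13.1 nmol·min⁻¹.
v = 13.1 × 0.565/(0.382 + 0.565) = 7.82 nmol·min⁻¹.

7.82 nmol·min⁻¹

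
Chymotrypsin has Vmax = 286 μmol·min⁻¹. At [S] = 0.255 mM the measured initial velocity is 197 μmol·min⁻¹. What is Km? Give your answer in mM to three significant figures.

0.115 mM

From v = Vmax[S]/(Km+[S]), Km = [S](Vmax − v)/v.
Km = 0.255 × (286 − 197) / 197 = 22.70/197 = 0.115 mM.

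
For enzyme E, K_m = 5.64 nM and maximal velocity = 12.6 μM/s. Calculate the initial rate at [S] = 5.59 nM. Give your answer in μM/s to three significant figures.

6.27 μM/s

[S]/(Km+[S]) = 5.59/11.23 = 0.4978, the fractional saturation.
v = 0.4978 × Vmax = 0.4978 × 12.6 = 6.27 μM/s.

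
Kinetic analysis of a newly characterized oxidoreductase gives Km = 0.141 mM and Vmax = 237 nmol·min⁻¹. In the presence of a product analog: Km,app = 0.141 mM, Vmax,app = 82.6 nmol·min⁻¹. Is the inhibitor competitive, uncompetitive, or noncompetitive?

noncompetitive

Vmax decreases (237 → 82.6 nmol·min⁻¹) while Km is unchanged — pure noncompetitive inhibition.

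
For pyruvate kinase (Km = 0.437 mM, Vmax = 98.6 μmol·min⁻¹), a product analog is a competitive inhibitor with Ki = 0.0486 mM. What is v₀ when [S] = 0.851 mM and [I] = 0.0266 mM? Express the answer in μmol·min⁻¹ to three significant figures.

54.9 μmol·min⁻¹

With α = 1 + [I]/Ki = 1 + 0.0266/0.0486 = 1.547, the competitive rate law is v = Vmax[S] / (αKm + [S]).
v = 98.6×0.851 / (1.547×0.437 + 0.851) = 83.91/1.527 = 54.9 μmol·min⁻¹.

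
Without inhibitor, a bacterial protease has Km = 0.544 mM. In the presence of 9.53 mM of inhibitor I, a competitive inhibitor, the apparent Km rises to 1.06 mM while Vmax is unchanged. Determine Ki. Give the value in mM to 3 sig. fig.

Competitive: Km,app = α·Km with α = 1 + [I]/Ki.
α = Km,app/Km = 1.06/0.544 = 1.949.
Since α = 1 + [I]/Ki, [I]/Ki = 1.949 − 1 = 0.9485 and Ki = 9.53/0.9485 = 10.0 mM.

10.0 mM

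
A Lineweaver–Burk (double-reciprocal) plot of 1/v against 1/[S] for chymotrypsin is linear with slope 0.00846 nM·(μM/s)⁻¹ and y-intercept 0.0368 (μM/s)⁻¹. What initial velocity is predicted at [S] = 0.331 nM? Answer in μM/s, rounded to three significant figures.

16.0 μM/s

The y-intercept is 1/Vmax, so Vmax = 1/0.0368 = 27.2 μM/s.
The slope is Km/Vmax, so Km = 0.00846 × 27.2 = 0.230 nM.
Then v = 27.2 × 0.331/(0.230 + 0.331) = 16.0 μM/s.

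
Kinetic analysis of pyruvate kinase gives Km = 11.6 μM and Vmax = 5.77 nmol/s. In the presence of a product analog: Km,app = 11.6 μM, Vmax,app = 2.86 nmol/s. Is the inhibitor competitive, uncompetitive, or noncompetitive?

noncompetitive

Vmax decreases (5.77 → 2.86 nmol/s) while Km is unchanged — pure noncompetitive inhibition.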